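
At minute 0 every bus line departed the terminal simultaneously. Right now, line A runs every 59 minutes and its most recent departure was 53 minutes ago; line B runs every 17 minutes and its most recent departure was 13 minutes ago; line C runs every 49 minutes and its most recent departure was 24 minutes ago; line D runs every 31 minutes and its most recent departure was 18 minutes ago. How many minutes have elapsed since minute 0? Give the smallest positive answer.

Combine the congruences pairwise.
From t ≡ 53 (mod 59) write t = 53 + 59s. Substituting into t ≡ 13 (mod 17) gives 59s ≡ 11 (mod 17), and since 8⁻¹ ≡ 15 (mod 17), s ≡ 12. Hence t ≡ 53 + 59·12 = 761 (mod 1003).
From t ≡ 761 (mod 1003) write t = 761 + 1003s. Substituting into t ≡ 24 (mod 49) gives 1003s ≡ 47 (mod 49), and since 23⁻¹ ≡ 32 (mod 49), s ≡ 34. Hence t ≡ 761 + 1003·34 = 34863 (mod 49147).
From t ≡ 34863 (mod 49147) write t = 34863 + 49147s. Substituting into t ≡ 18 (mod 31) gives 49147s ≡ 30 (mod 31), and since 12⁻¹ ≡ 13 (mod 31), s ≡ 18. Hence t ≡ 34863 + 49147·18 = 919509 (mod 1523557).

919509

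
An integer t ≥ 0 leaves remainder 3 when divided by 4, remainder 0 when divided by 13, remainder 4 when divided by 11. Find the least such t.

455

Combine the congruences pairwise.
From t ≡ 3 (mod 4) write t = 3 + 4s. Substituting into t ≡ 0 (mod 13) gives 4s ≡ 10 (mod 13), and since 4⁻¹ ≡ 10 (mod 13), s ≡ 9. Hence t ≡ 3 + 4·9 = 39 (mod 52).
From t ≡ 39 (mod 52) write t = 39 + 52s. Substituting into t ≡ 4 (mod 11) gives 52s ≡ 9 (mod 11), and since 8⁻¹ ≡ 7 (mod 11), s ≡ 8. Hence t ≡ 39 + 52·8 = 455 (mod 572).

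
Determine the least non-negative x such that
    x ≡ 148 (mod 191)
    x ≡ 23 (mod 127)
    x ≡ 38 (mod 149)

The moduli are pairwise coprime; N = 191·127·149 = 3614293.
N/191 = 18923; 18923 ≡ 14 (mod 191); 14·41 ≡ 1, so inverse 41.
N/127 = 28459; 28459 ≡ 11 (mod 127); 11·104 ≡ 1, so inverse 104.
N/149 = 24257; 24257 ≡ 119 (mod 149); 119·144 ≡ 1, so inverse 144.
x ≡ 148·18923·41 + 23·28459·104 + 38·24257·144 = 315632996.
315632996 mod 3614293 = 1189505.

1189505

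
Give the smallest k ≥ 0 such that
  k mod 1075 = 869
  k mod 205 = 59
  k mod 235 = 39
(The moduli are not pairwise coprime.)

Combine the congruences pairwise.
gcd(1075, 205) = 5 and 5 | (59 − 869), so the pair is consistent; merging gives k ≡ 36344 (mod 44075), where 44075 = lcm(1075, 205).
gcd(44075, 235) = 5 and 5 | (39 − 36344), so the pair is consistent; merging gives k ≡ 873769 (mod 2071525), where 2071525 = lcm(44075, 235).
The solution is unique modulo lcm(1075, 205, 235) = 2071525.

873769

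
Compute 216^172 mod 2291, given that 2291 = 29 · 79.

Mod 29: 216 ≡ 13; by Fermat, exponent reduces to 172 mod 28 = 4; 13^4 ≡ 25 (mod 29).
Mod 79: 216 ≡ 58; by Fermat, exponent reduces to 172 mod 78 = 16; 58^16 ≡ 18 (mod 79).
Combine by CRT: x ≡ 25 (mod 29), x ≡ 18 (mod 79) ⇒ x ≡ 808 (mod 2291).

808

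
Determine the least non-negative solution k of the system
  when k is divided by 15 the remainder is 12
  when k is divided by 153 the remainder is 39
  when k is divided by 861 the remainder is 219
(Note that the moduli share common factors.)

157782

gcd(15, 153) = 3 and 3 | (39 − 12), so the pair is consistent; merging gives k ≡ 192 (mod 765), where 765 = lcm(15, 153).
gcd(765, 861) = 3 and 3 | (219 − 192), so the pair is consistent; merging gives k ≡ 157782 (mod 219555), where 219555 = lcm(765, 861).
The solution is unique modulo lcm(15, 153, 861) = 219555.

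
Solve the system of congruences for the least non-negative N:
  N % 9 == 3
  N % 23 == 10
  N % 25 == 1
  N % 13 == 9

The moduli are pairwise coprime; M = 9·23·25·13 = 67275.
M/9 = 7475; 7475 ≡ 5 (mod 9); 5·2 ≡ 1, so inverse 2.
M/23 = 2925; 2925 ≡ 4 (mod 23); 4·6 ≡ 1, so inverse 6.
M/25 = 2691; 2691 ≡ 16 (mod 25); 16·11 ≡ 1, so inverse 11.
M/13 = 5175; 5175 ≡ 1 (mod 13), inverse 1.
N ≡ 3·7475·2 + 10·2925·6 + 1·2691·11 + 9·5175·1 = 296526.
296526 mod 67275 = 27426.

27426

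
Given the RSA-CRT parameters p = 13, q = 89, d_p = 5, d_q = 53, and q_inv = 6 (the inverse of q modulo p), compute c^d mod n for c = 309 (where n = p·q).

m₁ = c^(d_p) mod p: c ≡ 10 (mod 13), and 10^5 mod 13 = 4.
m₂ = c^(d_q) mod q: c ≡ 42 (mod 89), and 42^53 mod 89 = 9.
h = q_inv·(m₁ − m₂) mod p = 6·(4 − 9) mod 13 = 9.
m = m₂ + h·q = 9 + 9·89 = 810.

810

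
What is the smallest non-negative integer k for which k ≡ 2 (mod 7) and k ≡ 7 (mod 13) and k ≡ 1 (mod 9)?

163

Combine the congruences pairwise.
From k ≡ 2 (mod 7) write k = 2 + 7t. Substituting into k ≡ 7 (mod 13) gives 7t ≡ 5 (mod 13), and since 7⁻¹ ≡ 2 (mod 13), t ≡ 10. Hence k ≡ 2 + 7·10 = 72 (mod 91).
From k ≡ 72 (mod 91) write k = 72 + 91t. Substituting into k ≡ 1 (mod 9) gives 91t ≡ 1 (mod 9), and since 1⁻¹ ≡ 1 (mod 9), t ≡ 1. Hence k ≡ 72 + 91·1 = 163 (mod 819).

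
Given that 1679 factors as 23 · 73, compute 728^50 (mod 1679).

105

Mod 23: 728 ≡ 15; by Fermat, exponent reduces to 50 mod 22 = 6; 15^6 ≡ 13 (mod 23).
Mod 73: 728 ≡ 71; 71^50 ≡ 32 (mod 73).
Combine by CRT: x ≡ 13 (mod 23), x ≡ 32 (mod 73) ⇒ x ≡ 105 (mod 1679).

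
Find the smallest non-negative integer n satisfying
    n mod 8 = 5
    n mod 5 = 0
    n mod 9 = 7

205

Combine the congruences pairwise.
From n ≡ 5 (mod 8) write n = 5 + 8t. Substituting into n ≡ 0 (mod 5) gives 8t ≡ 0 (mod 5), and since 3⁻¹ ≡ 2 (mod 5), t ≡ 0. Hence n ≡ 5 + 8·0 = 5 (mod 40).
From n ≡ 5 (mod 40) write n = 5 + 40t. Substituting into n ≡ 7 (mod 9) gives 40t ≡ 2 (mod 9), and since 4⁻¹ ≡ 7 (mod 9), t ≡ 5. Hence n ≡ 5 + 40·5 = 205 (mod 360).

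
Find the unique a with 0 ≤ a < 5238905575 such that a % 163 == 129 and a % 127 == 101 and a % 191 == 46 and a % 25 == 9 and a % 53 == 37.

716912434

From a ≡ 129 (mod 163) write a = 129 + 163t. Substituting into a ≡ 101 (mod 127) gives 163t ≡ 99 (mod 127), and since 36⁻¹ ≡ 60 (mod 127), t ≡ 98. Hence a ≡ 129 + 163·98 = 16103 (mod 20701).
From a ≡ 16103 (mod 20701) write a = 16103 + 20701t. Substituting into a ≡ 46 (mod 191) gives 20701t ≡ 178 (mod 191), and since 73⁻¹ ≡ 157 (mod 191), t ≡ 60. Hence a ≡ 16103 + 20701·60 = 1258163 (mod 3953891).
From a ≡ 1258163 (mod 3953891) write a = 1258163 + 3953891t. Substituting into a ≡ 9 (mod 25) gives 3953891t ≡ 21 (mod 25), and since 16⁻¹ ≡ 11 (mod 25), t ≡ 6. Hence a ≡ 1258163 + 3953891·6 = 24981509 (mod 98847275).
From a ≡ 24981509 (mod 98847275) write a = 24981509 + 98847275t. Substituting into a ≡ 37 (mod 53) gives 98847275t ≡ 25 (mod 53), and since 49⁻¹ ≡ 13 (mod 53), t ≡ 7. Hence a ≡ 24981509 + 98847275·7 = 716912434 (mod 5238905575).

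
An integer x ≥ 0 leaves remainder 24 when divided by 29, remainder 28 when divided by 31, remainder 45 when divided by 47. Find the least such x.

The moduli are pairwise coprime; N = 29·31·47 = 42253.
N/29 = 1457; 1457 ≡ 7 (mod 29); 7·25 ≡ 1, so inverse 25.
N/31 = 1363; 1363 ≡ 30 (mod 31); 30·30 ≡ 1, so inverse 30.
N/47 = 899; 899 ≡ 6 (mod 47); 6·8 ≡ 1, so inverse 8.
x ≡ 24·1457·25 + 28·1363·30 + 45·899·8 = 2342760.
2342760 mod 42253 = 18845.

18845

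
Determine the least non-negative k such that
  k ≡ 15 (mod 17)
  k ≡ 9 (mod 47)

338

Combine the congruences pairwise.
From k ≡ 15 (mod 17) write k = 15 + 17t. Substituting into k ≡ 9 (mod 47) gives 17t ≡ 41 (mod 47), and since 17⁻¹ ≡ 36 (mod 47), t ≡ 19. Hence k ≡ 15 + 17·19 = 338 (mod 799).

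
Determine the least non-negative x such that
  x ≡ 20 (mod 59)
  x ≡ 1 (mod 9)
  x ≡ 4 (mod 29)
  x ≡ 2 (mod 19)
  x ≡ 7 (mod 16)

Combine the congruences pairwise.
From x ≡ 20 (mod 59) write x = 20 + 59t. Substituting into x ≡ 1 (mod 9) gives 59t ≡ 8 (mod 9), and since 5⁻¹ ≡ 2 (mod 9), t ≡ 7. Hence x ≡ 20 + 59·7 = 433 (mod 531).
From x ≡ 433 (mod 531) write x = 433 + 531t. Substituting into x ≡ 4 (mod 29) gives 531t ≡ 6 (mod 29), and since 9⁻¹ ≡ 13 (mod 29), t ≡ 20. Hence x ≡ 433 + 531·20 = 11053 (mod 15399).
From x ≡ 11053 (mod 15399) write x = 11053 + 15399t. Substituting into x ≡ 2 (mod 19) gives 15399t ≡ 7 (mod 19), and since 9⁻¹ ≡ 17 (mod 19), t ≡ 5. Hence x ≡ 11053 + 15399·5 = 88048 (mod 292581).
From x ≡ 88048 (mod 292581) write x = 88048 + 292581t. Substituting into x ≡ 7 (mod 16) gives 292581t ≡ 7 (mod 16), and since 5⁻¹ ≡ 13 (mod 16), t ≡ 11. Hence x ≡ 88048 + 292581·11 = 3306439 (mod 4681296).

3306439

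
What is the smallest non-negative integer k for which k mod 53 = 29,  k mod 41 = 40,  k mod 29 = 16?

11848

From k ≡ 29 (mod 53) write k = 29 + 53t. Substituting into k ≡ 40 (mod 41) gives 53t ≡ 11 (mod 41), and since 12⁻¹ ≡ 24 (mod 41), t ≡ 18. Hence k ≡ 29 + 53·18 = 983 (mod 2173).
From k ≡ 983 (mod 2173) write k = 983 + 2173t. Substituting into k ≡ 16 (mod 29) gives 2173t ≡ 19 (mod 29), and since 27⁻¹ ≡ 14 (mod 29), t ≡ 5. Hence k ≡ 983 + 2173·5 = 11848 (mod 63017).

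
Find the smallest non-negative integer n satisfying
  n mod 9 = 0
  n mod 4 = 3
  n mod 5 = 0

The moduli are pairwise coprime; M = 9·4·5 = 180.
M/9 = 20; 20 ≡ 2 (mod 9); 2·5 ≡ 1, so inverse 5.
M/4 = 45; 45 ≡ 1 (mod 4), inverse 1.
M/5 = 36; 36 ≡ 1 (mod 5), inverse 1.
n ≡ 0·20·5 + 3·45·1 + 0·36·1 = 135.
135 mod 180 = 135.

135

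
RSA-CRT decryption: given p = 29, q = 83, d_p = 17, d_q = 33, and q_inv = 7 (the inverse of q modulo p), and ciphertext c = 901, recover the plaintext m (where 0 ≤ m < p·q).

m₁ = c^(d_p) mod p: c ≡ 2 (mod 29), and 2^17 mod 29 = 21.
m₂ = c^(d_q) mod q: c ≡ 71 (mod 83), and 71^33 mod 83 = 47.
h = q_inv·(m₁ − m₂) mod p = 7·(21 − 47) mod 29 = 21.
m = m₂ + h·q = 47 + 21·83 = 1790.

1790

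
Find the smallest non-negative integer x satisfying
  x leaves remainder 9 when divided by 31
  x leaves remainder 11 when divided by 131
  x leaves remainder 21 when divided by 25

50446

The moduli are pairwise coprime; N = 31·131·25 = 101525.
N/31 = 3275; 3275 ≡ 20 (mod 31); 20·14 ≡ 1, so inverse 14.
N/131 = 775; 775 ≡ 120 (mod 131); 120·119 ≡ 1, so inverse 119.
N/25 = 4061; 4061 ≡ 11 (mod 25); 11·16 ≡ 1, so inverse 16.
x ≡ 9·3275·14 + 11·775·119 + 21·4061·16 = 2791621.
2791621 mod 101525 = 50446.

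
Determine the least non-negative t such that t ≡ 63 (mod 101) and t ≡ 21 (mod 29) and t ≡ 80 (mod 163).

289731

From t ≡ 63 (mod 101) write t = 63 + 101s. Substituting into t ≡ 21 (mod 29) gives 101s ≡ 16 (mod 29), and since 14⁻¹ ≡ 27 (mod 29), s ≡ 26. Hence t ≡ 63 + 101·26 = 2689 (mod 2929).
From t ≡ 2689 (mod 2929) write t = 2689 + 2929s. Substituting into t ≡ 80 (mod 163) gives 2929s ≡ 162 (mod 163), and since 158⁻¹ ≡ 65 (mod 163), s ≡ 98. Hence t ≡ 2689 + 2929·98 = 289731 (mod 477427).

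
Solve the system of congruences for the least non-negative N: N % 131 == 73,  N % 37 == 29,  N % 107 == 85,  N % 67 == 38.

21130766

From N ≡ 73 (mod 131) write N = 73 + 131t. Substituting into N ≡ 29 (mod 37) gives 131t ≡ 30 (mod 37), and since 20⁻¹ ≡ 13 (mod 37), t ≡ 20. Hence N ≡ 73 + 131·20 = 2693 (mod 4847).
From N ≡ 2693 (mod 4847) write N = 2693 + 4847t. Substituting into N ≡ 85 (mod 107) gives 4847t ≡ 67 (mod 107), and since 32⁻¹ ≡ 97 (mod 107), t ≡ 79. Hence N ≡ 2693 + 4847·79 = 385606 (mod 518629).
From N ≡ 385606 (mod 518629) write N = 385606 + 518629t. Substituting into N ≡ 38 (mod 67) gives 518629t ≡ 17 (mod 67), and since 49⁻¹ ≡ 26 (mod 67), t ≡ 40. Hence N ≡ 385606 + 518629·40 = 21130766 (mod 34748143).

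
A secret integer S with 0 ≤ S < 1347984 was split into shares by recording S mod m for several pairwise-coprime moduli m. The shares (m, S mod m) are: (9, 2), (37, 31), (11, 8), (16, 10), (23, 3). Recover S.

972650

From S ≡ 2 (mod 9) write S = 2 + 9t. Substituting into S ≡ 31 (mod 37) gives 9t ≡ 29 (mod 37), and since 9⁻¹ ≡ 33 (mod 37), t ≡ 32. Hence S ≡ 2 + 9·32 = 290 (mod 333).
From S ≡ 290 (mod 333) write S = 290 + 333t. Substituting into S ≡ 8 (mod 11) gives 333t ≡ 4 (mod 11), and since 3⁻¹ ≡ 4 (mod 11), t ≡ 5. Hence S ≡ 290 + 333·5 = 1955 (mod 3663).
From S ≡ 1955 (mod 3663) write S = 1955 + 3663t. Substituting into S ≡ 10 (mod 16) gives 3663t ≡ 7 (mod 16), and since 15⁻¹ ≡ 15 (mod 16), t ≡ 9. Hence S ≡ 1955 + 3663·9 = 34922 (mod 58608).
From S ≡ 34922 (mod 58608) write S = 34922 + 58608t. Substituting into S ≡ 3 (mod 23) gives 58608t ≡ 18 (mod 23), and since 4⁻¹ ≡ 6 (mod 23), t ≡ 16. Hence S ≡ 34922 + 58608·16 = 972650 (mod 1347984).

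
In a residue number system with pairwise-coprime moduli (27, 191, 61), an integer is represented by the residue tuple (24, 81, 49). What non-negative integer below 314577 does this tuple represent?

115827

The moduli are pairwise coprime; N = 27·191·61 = 314577.
N/27 = 11651; 11651 ≡ 14 (mod 27); 14·2 ≡ 1, so inverse 2.
N/191 = 1647; 1647 ≡ 119 (mod 191); 119·61 ≡ 1, so inverse 61.
N/61 = 5157; 5157 ≡ 33 (mod 61); 33·37 ≡ 1, so inverse 37.
x ≡ 24·11651·2 + 81·1647·61 + 49·5157·37 = 18046716.
18046716 mod 314577 = 115827.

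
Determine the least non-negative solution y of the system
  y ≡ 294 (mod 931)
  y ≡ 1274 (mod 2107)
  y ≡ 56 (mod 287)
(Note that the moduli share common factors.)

1233869

gcd(931, 2107) = 49 and 49 | (1274 − 294), so the pair is consistent; merging gives y ≡ 32879 (mod 40033), where 40033 = lcm(931, 2107).
gcd(40033, 287) = 7 and 7 | (56 − 32879), so the pair is consistent; merging gives y ≡ 1233869 (mod 1641353), where 1641353 = lcm(40033, 287).
The solution is unique modulo lcm(931, 2107, 287) = 1641353.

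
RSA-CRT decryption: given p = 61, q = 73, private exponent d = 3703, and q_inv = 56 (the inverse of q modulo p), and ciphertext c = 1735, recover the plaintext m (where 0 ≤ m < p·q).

d_p = d mod (p−1) = 3703 mod 60 = 43; d_q = d mod (q−1) = 31.
m₁ = c^(d_p) mod p: c ≡ 27 (mod 61), and 27^43 mod 61 = 41.
m₂ = c^(d_q) mod q: c ≡ 56 (mod 73), and 56^31 mod 73 = 21.
h = q_inv·(m₁ − m₂) mod p = 56·(41 − 21) mod 61 = 22.
m = m₂ + h·q = 21 + 22·73 = 1627.

1627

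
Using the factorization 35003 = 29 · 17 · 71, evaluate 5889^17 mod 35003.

Mod 29: 5889 ≡ 2; 2^17 ≡ 21 (mod 29).
Mod 17: 5889 ≡ 7; by Fermat, exponent reduces to 17 mod 16 = 1; 7^1 ≡ 7 (mod 17).
Mod 71: 5889 ≡ 67; 67^17 ≡ 35 (mod 71).
Combine by CRT: x ≡ 21 (mod 29), x ≡ 7 (mod 17), x ≡ 35 (mod 71) ⇒ x ≡ 1384 (mod 35003).

1384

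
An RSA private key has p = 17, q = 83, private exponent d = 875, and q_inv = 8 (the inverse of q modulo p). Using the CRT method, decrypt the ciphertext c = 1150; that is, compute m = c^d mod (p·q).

d_p = d mod (p−1) = 875 mod 16 = 11; d_q = d mod (q−1) = 55.
m₁ = c^(d_p) mod p: c ≡ 11 (mod 17), and 11^11 mod 17 = 12.
m₂ = c^(d_q) mod q: c ≡ 71 (mod 83), and 71^55 mod 83 = 56.
h = q_inv·(m₁ − m₂) mod p = 8·(12 − 56) mod 17 = 5.
m = m₂ + h·q = 56 + 5·83 = 471.

471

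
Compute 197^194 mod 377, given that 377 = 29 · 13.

199

Mod 29: 197 ≡ 23; by Fermat, exponent reduces to 194 mod 28 = 26; 23^26 ≡ 25 (mod 29).
Mod 13: 197 ≡ 2; by Fermat, exponent reduces to 194 mod 12 = 2; 2^2 ≡ 4 (mod 13).
Combine by CRT: x ≡ 25 (mod 29), x ≡ 4 (mod 13) ⇒ x ≡ 199 (mod 377).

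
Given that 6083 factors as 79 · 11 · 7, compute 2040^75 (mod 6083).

Mod 79: 2040 ≡ 65; 65^75 ≡ 64 (mod 79).
Mod 11: 2040 ≡ 5; by Fermat, exponent reduces to 75 mod 10 = 5; 5^5 ≡ 1 (mod 11).
Mod 7: 2040 ≡ 3; by Fermat, exponent reduces to 75 mod 6 = 3; 3^3 ≡ 6 (mod 7).
Combine by CRT: x ≡ 64 (mod 79), x ≡ 1 (mod 11), x ≡ 6 (mod 7) ⇒ x ≡ 4962 (mod 6083).

4962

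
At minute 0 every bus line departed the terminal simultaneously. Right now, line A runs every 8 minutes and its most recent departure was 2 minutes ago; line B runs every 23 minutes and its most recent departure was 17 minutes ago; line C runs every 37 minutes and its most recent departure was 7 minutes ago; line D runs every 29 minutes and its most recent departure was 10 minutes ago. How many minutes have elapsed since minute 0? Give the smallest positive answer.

The moduli are pairwise coprime; N = 8·23·37·29 = 197432.
N/8 = 24679; 24679 ≡ 7 (mod 8); 7·7 ≡ 1, so inverse 7.
N/23 = 8584; 8584 ≡ 5 (mod 23); 5·14 ≡ 1, so inverse 14.
N/37 = 5336; 5336 ≡ 8 (mod 37); 8·14 ≡ 1, so inverse 14.
N/29 = 6808; 6808 ≡ 22 (mod 29); 22·4 ≡ 1, so inverse 4.
t ≡ 2·24679·7 + 17·8584·14 + 7·5336·14 + 10·6808·4 = 3183746.
3183746 mod 197432 = 24834.

24834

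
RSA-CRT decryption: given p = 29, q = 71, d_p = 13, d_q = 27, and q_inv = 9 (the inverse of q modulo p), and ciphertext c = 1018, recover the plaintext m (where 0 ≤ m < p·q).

1875

m₁ = c^(d_p) mod p: c ≡ 3 (mod 29), and 3^13 mod 29 = 19.
m₂ = c^(d_q) mod q: c ≡ 24 (mod 71), and 24^27 mod 71 = 29.
h = q_inv·(m₁ − m₂) mod p = 9·(19 − 29) mod 29 = 26.
m = m₂ + h·q = 29 + 26·71 = 1875.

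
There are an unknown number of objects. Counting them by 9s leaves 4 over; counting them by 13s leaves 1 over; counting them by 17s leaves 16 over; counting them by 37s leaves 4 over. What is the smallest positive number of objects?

The moduli are pairwise coprime; M = 9·13·17·37 = 73593.
M/9 = 8177; 8177 ≡ 5 (mod 9); 5·2 ≡ 1, so inverse 2.
M/13 = 5661; 5661 ≡ 6 (mod 13); 6·11 ≡ 1, so inverse 11.
M/17 = 4329; 4329 ≡ 11 (mod 17); 11·14 ≡ 1, so inverse 14.
M/37 = 1989; 1989 ≡ 28 (mod 37); 28·4 ≡ 1, so inverse 4.
N ≡ 4·8177·2 + 1·5661·11 + 16·4329·14 + 4·1989·4 = 1129207.
1129207 mod 73593 = 25312.

25312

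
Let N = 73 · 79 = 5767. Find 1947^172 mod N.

Mod 73: 1947 ≡ 49; by Fermat, exponent reduces to 172 mod 72 = 28; 49^28 ≡ 64 (mod 73).
Mod 79: 1947 ≡ 51; by Fermat, exponent reduces to 172 mod 78 = 16; 51^16 ≡ 76 (mod 79).
Combine by CRT: x ≡ 64 (mod 73), x ≡ 76 (mod 79) ⇒ x ≡ 5685 (mod 5767).

5685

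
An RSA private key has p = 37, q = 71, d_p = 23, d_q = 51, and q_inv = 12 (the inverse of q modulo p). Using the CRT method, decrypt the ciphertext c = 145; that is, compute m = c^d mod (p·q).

1977

m₁ = c^(d_p) mod p: c ≡ 34 (mod 37), and 34^23 mod 37 = 16.
m₂ = c^(d_q) mod q: c ≡ 3 (mod 71), and 3^51 mod 71 = 60.
h = q_inv·(m₁ − m₂) mod p = 12·(16 − 60) mod 37 = 27.
m = m₂ + h·q = 60 + 27·71 = 1977.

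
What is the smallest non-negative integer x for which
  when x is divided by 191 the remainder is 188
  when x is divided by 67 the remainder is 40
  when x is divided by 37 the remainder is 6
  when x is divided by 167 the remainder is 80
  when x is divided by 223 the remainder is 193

15392933331

The moduli are pairwise coprime; N = 191·67·37·167·223 = 17633203849.
N/191 = 92320439; 92320439 ≡ 16 (mod 191); 16·12 ≡ 1, so inverse 12.
N/67 = 263182147; 263182147 ≡ 50 (mod 67); 50·63 ≡ 1, so inverse 63.
N/37 = 476573077; 476573077 ≡ 16 (mod 37); 16·7 ≡ 1, so inverse 7.
N/167 = 105588047; 105588047 ≡ 126 (mod 167); 126·57 ≡ 1, so inverse 57.
N/223 = 79072663; 79072663 ≡ 208 (mod 223); 208·104 ≡ 1, so inverse 104.
x ≡ 188·92320439·12 + 40·263182147·63 + 6·476573077·7 + 80·105588047·57 + 193·79072663·104 = 2960137976114.
2960137976114 mod 17633203849 = 15392933331.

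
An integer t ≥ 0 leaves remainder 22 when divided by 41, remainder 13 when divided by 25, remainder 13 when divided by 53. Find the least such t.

From t ≡ 22 (mod 41) write t = 22 + 41s. Substituting into t ≡ 13 (mod 25) gives 41s ≡ 16 (mod 25), and since 16⁻¹ ≡ 11 (mod 25), s ≡ 1. Hence t ≡ 22 + 41·1 = 63 (mod 1025).
From t ≡ 63 (mod 1025) write t = 63 + 1025s. Substituting into t ≡ 13 (mod 53) gives 1025s ≡ 3 (mod 53), and since 18⁻¹ ≡ 3 (mod 53), s ≡ 9. Hence t ≡ 63 + 1025·9 = 9288 (mod 54325).

9288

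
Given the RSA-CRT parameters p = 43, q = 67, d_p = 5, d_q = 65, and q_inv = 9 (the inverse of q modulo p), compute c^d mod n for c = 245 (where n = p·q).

2377

m₁ = c^(d_p) mod p: c ≡ 30 (mod 43), and 30^5 mod 43 = 12.
m₂ = c^(d_q) mod q: c ≡ 44 (mod 67), and 44^65 mod 67 = 32.
h = q_inv·(m₁ − m₂) mod p = 9·(12 − 32) mod 43 = 35.
m = m₂ + h·q = 32 + 35·67 = 2377.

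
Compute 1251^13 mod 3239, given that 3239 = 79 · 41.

Mod 79: 1251 ≡ 66; 66^13 ≡ 24 (mod 79).
Mod 41: 1251 ≡ 21; 21^13 ≡ 5 (mod 41).
Combine by CRT: x ≡ 24 (mod 79), x ≡ 5 (mod 41) ⇒ x ≡ 1604 (mod 3239).

1604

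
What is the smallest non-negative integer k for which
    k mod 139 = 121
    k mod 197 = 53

23890

Combine the congruences pairwise.
From k ≡ 121 (mod 139) write k = 121 + 139t. Substituting into k ≡ 53 (mod 197) gives 139t ≡ 129 (mod 197), and since 139⁻¹ ≡ 180 (mod 197), t ≡ 171. Hence k ≡ 121 + 139·171 = 23890 (mod 27383).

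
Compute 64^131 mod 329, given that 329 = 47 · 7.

204

Mod 47: 64 ≡ 17; by Fermat, exponent reduces to 131 mod 46 = 39; 17^39 ≡ 16 (mod 47).
Mod 7: 64 ≡ 1; by Fermat, exponent reduces to 131 mod 6 = 5; 1^5 ≡ 1 (mod 7).
Combine by CRT: x ≡ 16 (mod 47), x ≡ 1 (mod 7) ⇒ x ≡ 204 (mod 329).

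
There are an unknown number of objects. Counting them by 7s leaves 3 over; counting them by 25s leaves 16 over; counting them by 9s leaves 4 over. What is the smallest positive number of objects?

From N ≡ 3 (mod 7) write N = 3 + 7t. Substituting into N ≡ 16 (mod 25) gives 7t ≡ 13 (mod 25), and since 7⁻¹ ≡ 18 (mod 25), t ≡ 9. Hence N ≡ 3 + 7·9 = 66 (mod 175).
From N ≡ 66 (mod 175) write N = 66 + 175t. Substituting into N ≡ 4 (mod 9) gives 175t ≡ 1 (mod 9), and since 4⁻¹ ≡ 7 (mod 9), t ≡ 7. Hence N ≡ 66 + 175·7 = 1291 (mod 1575).

1291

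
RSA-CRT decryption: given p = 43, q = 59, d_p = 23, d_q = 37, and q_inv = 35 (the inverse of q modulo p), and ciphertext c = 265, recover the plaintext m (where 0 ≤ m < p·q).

m₁ = c^(d_p) mod p: c ≡ 7 (mod 43), and 7^23 mod 43 = 37.
m₂ = c^(d_q) mod q: c ≡ 29 (mod 59), and 29^37 mod 59 = 3.
h = q_inv·(m₁ − m₂) mod p = 35·(37 − 3) mod 43 = 29.
m = m₂ + h·q = 3 + 29·59 = 1714.

1714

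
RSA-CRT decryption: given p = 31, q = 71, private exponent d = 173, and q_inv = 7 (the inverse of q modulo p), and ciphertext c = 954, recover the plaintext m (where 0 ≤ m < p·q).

951

d_p = d mod (p−1) = 173 mod 30 = 23; d_q = d mod (q−1) = 33.
m₁ = c^(d_p) mod p: c ≡ 24 (mod 31), and 24^23 mod 31 = 21.
m₂ = c^(d_q) mod q: c ≡ 31 (mod 71), and 31^33 mod 71 = 28.
h = q_inv·(m₁ − m₂) mod p = 7·(21 − 28) mod 31 = 13.
m = m₂ + h·q = 28 + 13·71 = 951.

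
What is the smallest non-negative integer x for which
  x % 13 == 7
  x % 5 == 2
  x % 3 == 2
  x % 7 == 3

The moduli are pairwise coprime; N = 13·5·3·7 = 1365.
N/13 = 105; 105 ≡ 1 (mod 13), inverse 1.
N/5 = 273; 273 ≡ 3 (mod 5); 3·2 ≡ 1, so inverse 2.
N/3 = 455; 455 ≡ 2 (mod 3); 2·2 ≡ 1, so inverse 2.
N/7 = 195; 195 ≡ 6 (mod 7); 6·6 ≡ 1, so inverse 6.
x ≡ 7·105·1 + 2·273·2 + 2·455·2 + 3·195·6 = 7157.
7157 mod 1365 = 332.

332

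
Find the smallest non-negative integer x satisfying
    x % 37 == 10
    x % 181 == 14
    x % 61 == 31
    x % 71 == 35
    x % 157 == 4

2102784528

The moduli are pairwise coprime; N = 37·181·61·71·157 = 4553738999.
N/37 = 123074027; 123074027 ≡ 2 (mod 37); 2·19 ≡ 1, so inverse 19.
N/181 = 25158779; 25158779 ≡ 141 (mod 181); 141·95 ≡ 1, so inverse 95.
N/61 = 74651459; 74651459 ≡ 25 (mod 61); 25·22 ≡ 1, so inverse 22.
N/71 = 64137169; 64137169 ≡ 29 (mod 71); 29·49 ≡ 1, so inverse 49.
N/157 = 29004707; 29004707 ≡ 56 (mod 157); 56·143 ≡ 1, so inverse 143.
x ≡ 10·123074027·19 + 14·25158779·95 + 31·74651459·22 + 35·64137169·49 + 4·29004707·143 = 234343473477.
234343473477 mod 4553738999 = 2102784528.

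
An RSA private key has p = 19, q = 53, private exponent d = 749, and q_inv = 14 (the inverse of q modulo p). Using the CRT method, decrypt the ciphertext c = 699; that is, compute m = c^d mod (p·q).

d_p = d mod (p−1) = 749 mod 18 = 11; d_q = d mod (q−1) = 21.
m₁ = c^(d_p) mod p: c ≡ 15 (mod 19), and 15^11 mod 19 = 3.
m₂ = c^(d_q) mod q: c ≡ 10 (mod 53), and 10^21 mod 53 = 24.
h = q_inv·(m₁ − m₂) mod p = 14·(3 − 24) mod 19 = 10.
m = m₂ + h·q = 24 + 10·53 = 554.

554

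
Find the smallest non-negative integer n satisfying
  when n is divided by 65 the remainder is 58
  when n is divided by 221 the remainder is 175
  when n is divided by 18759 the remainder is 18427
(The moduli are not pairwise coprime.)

750028

gcd(65, 221) = 13 and 13 | (175 − 58), so the pair is consistent; merging gives n ≡ 838 (mod 1105), where 1105 = lcm(65, 221).
gcd(1105, 18759) = 13 and 13 | (18427 − 838), so the pair is consistent; merging gives n ≡ 750028 (mod 1594515), where 1594515 = lcm(1105, 18759).
The solution is unique modulo lcm(65, 221, 18759) = 1594515.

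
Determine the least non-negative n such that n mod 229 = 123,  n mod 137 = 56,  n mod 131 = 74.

Combine the congruences pairwise.
From n ≡ 123 (mod 229) write n = 123 + 229t. Substituting into n ≡ 56 (mod 137) gives 229t ≡ 70 (mod 137), and since 92⁻¹ ≡ 70 (mod 137), t ≡ 105. Hence n ≡ 123 + 229·105 = 24168 (mod 31373).
From n ≡ 24168 (mod 31373) write n = 24168 + 31373t. Substituting into n ≡ 74 (mod 131) gives 31373t ≡ 10 (mod 131), and since 64⁻¹ ≡ 43 (mod 131), t ≡ 37. Hence n ≡ 24168 + 31373·37 = 1184969 (mod 4109863).

1184969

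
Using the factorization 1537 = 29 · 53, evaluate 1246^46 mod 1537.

117

Mod 29: 1246 ≡ 28; by Fermat, exponent reduces to 46 mod 28 = 18; 28^18 ≡ 1 (mod 29).
Mod 53: 1246 ≡ 27; 27^46 ≡ 11 (mod 53).
Combine by CRT: x ≡ 1 (mod 29), x ≡ 11 (mod 53) ⇒ x ≡ 117 (mod 1537).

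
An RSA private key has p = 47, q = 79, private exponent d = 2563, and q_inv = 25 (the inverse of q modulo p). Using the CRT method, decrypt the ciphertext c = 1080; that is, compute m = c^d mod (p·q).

187

d_p = d mod (p−1) = 2563 mod 46 = 33; d_q = d mod (q−1) = 67.
m₁ = c^(d_p) mod p: c ≡ 46 (mod 47), and 46^33 mod 47 = 46.
m₂ = c^(d_q) mod q: c ≡ 53 (mod 79), and 53^67 mod 79 = 29.
h = q_inv·(m₁ − m₂) mod p = 25·(46 − 29) mod 47 = 2.
m = m₂ + h·q = 29 + 2·79 = 187.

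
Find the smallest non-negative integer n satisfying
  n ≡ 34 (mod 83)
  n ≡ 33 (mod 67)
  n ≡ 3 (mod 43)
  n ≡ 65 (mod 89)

10414044

The moduli are pairwise coprime; M = 83·67·43·89 = 21281947.
M/83 = 256409; 256409 ≡ 22 (mod 83); 22·34 ≡ 1, so inverse 34.
M/67 = 317641; 317641 ≡ 61 (mod 67); 61·11 ≡ 1, so inverse 11.
M/43 = 494929; 494929 ≡ 42 (mod 43); 42·42 ≡ 1, so inverse 42.
M/89 = 239123; 239123 ≡ 69 (mod 89); 69·40 ≡ 1, so inverse 40.
n ≡ 34·256409·34 + 33·317641·11 + 3·494929·42 + 65·239123·40 = 1095793341.
1095793341 mod 21281947 = 10414044.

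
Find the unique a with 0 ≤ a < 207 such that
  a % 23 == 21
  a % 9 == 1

Combine the congruences pairwise.
From a ≡ 21 (mod 23) write a = 21 + 23t. Substituting into a ≡ 1 (mod 9) gives 23t ≡ 7 (mod 9), and since 5⁻¹ ≡ 2 (mod 9), t ≡ 5. Hence a ≡ 21 + 23·5 = 136 (mod 207).

136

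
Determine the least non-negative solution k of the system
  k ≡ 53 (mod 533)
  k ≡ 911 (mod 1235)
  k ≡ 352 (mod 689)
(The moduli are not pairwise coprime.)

Combine the congruences pairwise.
gcd(533, 1235) = 13 and 13 | (911 − 53), so the pair is consistent; merging gives k ≡ 21906 (mod 50635), where 50635 = lcm(533, 1235).
gcd(50635, 689) = 13 and 13 | (352 − 21906), so the pair is consistent; merging gives k ≡ 1540956 (mod 2683655), where 2683655 = lcm(50635, 689).
The solution is unique modulo lcm(533, 1235, 689) = 2683655.

1540956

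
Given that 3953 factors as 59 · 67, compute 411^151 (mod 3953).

1834

Mod 59: 411 ≡ 57; by Fermat, exponent reduces to 151 mod 58 = 35; 57^35 ≡ 5 (mod 59).
Mod 67: 411 ≡ 9; by Fermat, exponent reduces to 151 mod 66 = 19; 9^19 ≡ 25 (mod 67).
Combine by CRT: x ≡ 5 (mod 59), x ≡ 25 (mod 67) ⇒ x ≡ 1834 (mod 3953).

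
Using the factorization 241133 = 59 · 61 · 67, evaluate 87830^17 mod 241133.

Mod 59: 87830 ≡ 38; 38^17 ≡ 11 (mod 59).
Mod 61: 87830 ≡ 51; 51^17 ≡ 2 (mod 61).
Mod 67: 87830 ≡ 60; 60^17 ≡ 23 (mod 67).
Combine by CRT: x ≡ 11 (mod 59), x ≡ 2 (mod 61), x ≡ 23 (mod 67) ⇒ x ≡ 124442 (mod 241133).

124442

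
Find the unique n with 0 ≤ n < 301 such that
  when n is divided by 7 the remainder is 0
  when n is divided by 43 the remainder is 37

252

From n ≡ 0 (mod 7) write n = 0 + 7t. Substituting into n ≡ 37 (mod 43) gives 7t ≡ 37 (mod 43), and since 7⁻¹ ≡ 37 (mod 43), t ≡ 36. Hence n ≡ 0 + 7·36 = 252 (mod 301).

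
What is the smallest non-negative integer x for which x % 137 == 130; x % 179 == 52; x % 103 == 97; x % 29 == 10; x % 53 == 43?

404759506

Combine the congruences pairwise.
From x ≡ 130 (mod 137) write x = 130 + 137t. Substituting into x ≡ 52 (mod 179) gives 137t ≡ 101 (mod 179), and since 137⁻¹ ≡ 98 (mod 179), t ≡ 53. Hence x ≡ 130 + 137·53 = 7391 (mod 24523).
From x ≡ 7391 (mod 24523) write x = 7391 + 24523t. Substituting into x ≡ 97 (mod 103) gives 24523t ≡ 19 (mod 103), and since 9⁻¹ ≡ 23 (mod 103), t ≡ 25. Hence x ≡ 7391 + 24523·25 = 620466 (mod 2525869).
From x ≡ 620466 (mod 2525869) write x = 620466 + 2525869t. Substituting into x ≡ 10 (mod 29) gives 2525869t ≡ 28 (mod 29), and since 27⁻¹ ≡ 14 (mod 29), t ≡ 15. Hence x ≡ 620466 + 2525869·15 = 38508501 (mod 73250201).
From x ≡ 38508501 (mod 73250201) write x = 38508501 + 73250201t. Substituting into x ≡ 43 (mod 53) gives 73250201t ≡ 17 (mod 53), and since 14⁻¹ ≡ 19 (mod 53), t ≡ 5. Hence x ≡ 38508501 + 73250201·5 = 404759506 (mod 3882260653).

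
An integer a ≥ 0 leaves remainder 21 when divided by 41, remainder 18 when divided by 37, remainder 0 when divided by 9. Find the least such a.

5679

From a ≡ 21 (mod 41) write a = 21 + 41t. Substituting into a ≡ 18 (mod 37) gives 41t ≡ 34 (mod 37), and since 4⁻¹ ≡ 28 (mod 37), t ≡ 27. Hence a ≡ 21 + 41·27 = 1128 (mod 1517).
From a ≡ 1128 (mod 1517) write a = 1128 + 1517t. Substituting into a ≡ 0 (mod 9) gives 1517t ≡ 6 (mod 9), and since 5⁻¹ ≡ 2 (mod 9), t ≡ 3. Hence a ≡ 1128 + 1517·3 = 5679 (mod 13653).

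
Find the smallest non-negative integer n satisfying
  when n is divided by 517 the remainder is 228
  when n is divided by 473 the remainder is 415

gcd(517, 473) = 11 and 11 | (415 − 228), so the pair is consistent; merging gives n ≡ 7983 (mod 22231), where 22231 = lcm(517, 473).
The solution is unique modulo lcm(517, 473) = 22231.

7983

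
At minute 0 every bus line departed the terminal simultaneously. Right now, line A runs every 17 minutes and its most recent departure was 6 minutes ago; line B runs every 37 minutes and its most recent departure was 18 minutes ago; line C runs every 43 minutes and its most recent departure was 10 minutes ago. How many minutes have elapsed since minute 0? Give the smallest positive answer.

The moduli are pairwise coprime; N = 17·37·43 = 27047.
N/17 = 1591; 1591 ≡ 10 (mod 17); 10·12 ≡ 1, so inverse 12.
N/37 = 731; 731 ≡ 28 (mod 37); 28·4 ≡ 1, so inverse 4.
N/43 = 629; 629 ≡ 27 (mod 43); 27·8 ≡ 1, so inverse 8.
t ≡ 6·1591·12 + 18·731·4 + 10·629·8 = 217504.
217504 mod 27047 = 1128.

1128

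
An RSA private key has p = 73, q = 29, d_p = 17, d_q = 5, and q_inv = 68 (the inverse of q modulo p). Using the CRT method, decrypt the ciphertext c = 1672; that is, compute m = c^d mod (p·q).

601

m₁ = c^(d_p) mod p: c ≡ 66 (mod 73), and 66^17 mod 73 = 17.
m₂ = c^(d_q) mod q: c ≡ 19 (mod 29), and 19^5 mod 29 = 21.
h = q_inv·(m₁ − m₂) mod p = 68·(17 − 21) mod 73 = 20.
m = m₂ + h·q = 21 + 20·29 = 601.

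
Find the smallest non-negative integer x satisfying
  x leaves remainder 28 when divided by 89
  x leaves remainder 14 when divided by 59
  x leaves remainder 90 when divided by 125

The moduli are pairwise coprime; N = 89·59·125 = 656375.
N/89 = 7375; 7375 ≡ 77 (mod 89); 77·37 ≡ 1, so inverse 37.
N/59 = 11125; 11125 ≡ 33 (mod 59); 33·34 ≡ 1, so inverse 34.
N/125 = 5251; 5251 ≡ 1 (mod 125), inverse 1.
x ≡ 28·7375·37 + 14·11125·34 + 90·5251·1 = 13408590.
13408590 mod 656375 = 281090.

281090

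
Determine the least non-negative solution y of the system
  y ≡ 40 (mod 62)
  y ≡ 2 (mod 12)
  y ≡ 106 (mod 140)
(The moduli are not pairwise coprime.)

3326

gcd(62, 12) = 2 and 2 | (2 − 40), so the pair is consistent; merging gives y ≡ 350 (mod 372), where 372 = lcm(62, 12).
gcd(372, 140) = 4 and 4 | (106 − 350), so the pair is consistent; merging gives y ≡ 3326 (mod 13020), where 13020 = lcm(372, 140).
The solution is unique modulo lcm(62, 12, 140) = 13020.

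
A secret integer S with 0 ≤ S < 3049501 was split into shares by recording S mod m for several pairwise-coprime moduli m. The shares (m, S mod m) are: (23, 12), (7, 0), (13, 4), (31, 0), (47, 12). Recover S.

From S ≡ 12 (mod 23) write S = 12 + 23t. Substituting into S ≡ 0 (mod 7) gives 23t ≡ 2 (mod 7), and since 2⁻¹ ≡ 4 (mod 7), t ≡ 1. Hence S ≡ 12 + 23·1 = 35 (mod 161).
From S ≡ 35 (mod 161) write S = 35 + 161t. Substituting into S ≡ 4 (mod 13) gives 161t ≡ 8 (mod 13), and since 5⁻¹ ≡ 8 (mod 13), t ≡ 12. Hence S ≡ 35 + 161·12 = 1967 (mod 2093).
From S ≡ 1967 (mod 2093) write S = 1967 + 2093t. Substituting into S ≡ 0 (mod 31) gives 2093t ≡ 17 (mod 31), and since 16⁻¹ ≡ 2 (mod 31), t ≡ 3. Hence S ≡ 1967 + 2093·3 = 8246 (mod 64883).
From S ≡ 8246 (mod 64883) write S = 8246 + 64883t. Substituting into S ≡ 12 (mod 47) gives 64883t ≡ 38 (mod 47), and since 23⁻¹ ≡ 45 (mod 47), t ≡ 18. Hence S ≡ 8246 + 64883·18 = 1176140 (mod 3049501).

1176140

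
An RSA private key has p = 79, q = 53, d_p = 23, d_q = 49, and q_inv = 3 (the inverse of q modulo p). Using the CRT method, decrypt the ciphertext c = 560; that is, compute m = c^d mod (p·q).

2097

m₁ = c^(d_p) mod p: c ≡ 7 (mod 79), and 7^23 mod 79 = 43.
m₂ = c^(d_q) mod q: c ≡ 30 (mod 53), and 30^49 mod 53 = 30.
h = q_inv·(m₁ − m₂) mod p = 3·(43 − 30) mod 79 = 39.
m = m₂ + h·q = 30 + 39·53 = 2097.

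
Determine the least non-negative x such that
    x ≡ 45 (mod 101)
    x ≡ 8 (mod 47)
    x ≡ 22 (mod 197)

The moduli are pairwise coprime; N = 101·47·197 = 935159.
N/101 = 9259; 9259 ≡ 68 (mod 101); 68·52 ≡ 1, so inverse 52.
N/47 = 19897; 19897 ≡ 16 (mod 47); 16·3 ≡ 1, so inverse 3.
N/197 = 4747; 4747 ≡ 19 (mod 197); 19·83 ≡ 1, so inverse 83.
x ≡ 45·9259·52 + 8·19897·3 + 22·4747·83 = 30811610.
30811610 mod 935159 = 886522.

886522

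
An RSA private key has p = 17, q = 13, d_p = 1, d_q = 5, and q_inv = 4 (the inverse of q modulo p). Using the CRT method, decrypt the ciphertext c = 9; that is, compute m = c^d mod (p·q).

m₁ = c^(d_p) mod p: c ≡ 9 (mod 17), and 9^1 mod 17 = 9.
m₂ = c^(d_q) mod q: c ≡ 9 (mod 13), and 9^5 mod 13 = 3.
h = q_inv·(m₁ − m₂) mod p = 4·(9 − 3) mod 17 = 7.
m = m₂ + h·q = 3 + 7·13 = 94.

94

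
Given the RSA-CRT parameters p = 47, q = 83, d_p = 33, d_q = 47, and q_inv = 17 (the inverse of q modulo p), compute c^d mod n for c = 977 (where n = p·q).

m₁ = c^(d_p) mod p: c ≡ 37 (mod 47), and 37^33 mod 47 = 21.
m₂ = c^(d_q) mod q: c ≡ 64 (mod 83), and 64^47 mod 83 = 70.
h = q_inv·(m₁ − m₂) mod p = 17·(21 − 70) mod 47 = 13.
m = m₂ + h·q = 70 + 13·83 = 1149.

1149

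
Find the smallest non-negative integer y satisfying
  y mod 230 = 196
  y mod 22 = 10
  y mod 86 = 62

42976

Combine the congruences pairwise.
gcd(230, 22) = 2 and 2 | (10 − 196), so the pair is consistent; merging gives y ≡ 2496 (mod 2530), where 2530 = lcm(230, 22).
gcd(2530, 86) = 2 and 2 | (62 − 2496), so the pair is consistent; merging gives y ≡ 42976 (mod 108790), where 108790 = lcm(2530, 86).
The solution is unique modulo lcm(230, 22, 86) = 108790.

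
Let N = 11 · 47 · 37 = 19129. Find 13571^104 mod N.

10740

Mod 11: 13571 ≡ 8; by Fermat, exponent reduces to 104 mod 10 = 4; 8^4 ≡ 4 (mod 11).
Mod 47: 13571 ≡ 35; by Fermat, exponent reduces to 104 mod 46 = 12; 35^12 ≡ 24 (mod 47).
Mod 37: 13571 ≡ 29; by Fermat, exponent reduces to 104 mod 36 = 32; 29^32 ≡ 10 (mod 37).
Combine by CRT: x ≡ 4 (mod 11), x ≡ 24 (mod 47), x ≡ 10 (mod 37) ⇒ x ≡ 10740 (mod 19129).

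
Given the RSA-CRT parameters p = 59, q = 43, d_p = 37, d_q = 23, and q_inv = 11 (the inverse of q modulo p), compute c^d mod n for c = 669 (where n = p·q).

m₁ = c^(d_p) mod p: c ≡ 20 (mod 59), and 20^37 mod 59 = 5.
m₂ = c^(d_q) mod q: c ≡ 24 (mod 43), and 24^23 mod 43 = 17.
h = q_inv·(m₁ − m₂) mod p = 11·(5 − 17) mod 59 = 45.
m = m₂ + h·q = 17 + 45·43 = 1952.

1952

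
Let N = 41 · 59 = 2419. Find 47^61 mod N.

691

Mod 41: 47 ≡ 6; by Fermat, exponent reduces to 61 mod 40 = 21; 6^21 ≡ 35 (mod 41).
Mod 59: 47 ≡ 47; by Fermat, exponent reduces to 61 mod 58 = 3; 47^3 ≡ 42 (mod 59).
Combine by CRT: x ≡ 35 (mod 41), x ≡ 42 (mod 59) ⇒ x ≡ 691 (mod 2419).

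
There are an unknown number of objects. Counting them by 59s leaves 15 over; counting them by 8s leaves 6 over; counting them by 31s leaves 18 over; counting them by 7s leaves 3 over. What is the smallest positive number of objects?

The moduli are pairwise coprime; M = 59·8·31·7 = 102424.
M/59 = 1736; 1736 ≡ 25 (mod 59); 25·26 ≡ 1, so inverse 26.
M/8 = 12803; 12803 ≡ 3 (mod 8); 3·3 ≡ 1, so inverse 3.
M/31 = 3304; 3304 ≡ 18 (mod 31); 18·19 ≡ 1, so inverse 19.
M/7 = 14632; 14632 ≡ 2 (mod 7); 2·4 ≡ 1, so inverse 4.
N ≡ 15·1736·26 + 6·12803·3 + 18·3304·19 + 3·14632·4 = 2213046.
2213046 mod 102424 = 62142.

62142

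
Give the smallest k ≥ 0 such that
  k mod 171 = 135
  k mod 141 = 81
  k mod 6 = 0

gcd(171, 141) = 3 and 3 | (81 − 135), so the pair is consistent; merging gives k ≡ 3042 (mod 8037), where 8037 = lcm(171, 141).
gcd(8037, 6) = 3 and 3 | (0 − 3042), so the pair is consistent; merging gives k ≡ 3042 (mod 16074), where 16074 = lcm(8037, 6).
The solution is unique modulo lcm(171, 141, 6) = 16074.

3042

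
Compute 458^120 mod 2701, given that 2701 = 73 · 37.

519

Mod 73: 458 ≡ 20; by Fermat, exponent reduces to 120 mod 72 = 48; 20^48 ≡ 8 (mod 73).
Mod 37: 458 ≡ 14; by Fermat, exponent reduces to 120 mod 36 = 12; 14^12 ≡ 1 (mod 37).
Combine by CRT: x ≡ 8 (mod 73), x ≡ 1 (mod 37) ⇒ x ≡ 519 (mod 2701).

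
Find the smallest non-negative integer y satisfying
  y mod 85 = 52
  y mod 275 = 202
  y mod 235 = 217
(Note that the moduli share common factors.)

Combine the congruences pairwise.
gcd(85, 275) = 5 and 5 | (202 − 52), so the pair is consistent; merging gives y ≡ 477 (mod 4675), where 4675 = lcm(85, 275).
gcd(4675, 235) = 5 and 5 | (217 − 477), so the pair is consistent; merging gives y ≡ 5152 (mod 219725), where 219725 = lcm(4675, 235).
The solution is unique modulo lcm(85, 275, 235) = 219725.

5152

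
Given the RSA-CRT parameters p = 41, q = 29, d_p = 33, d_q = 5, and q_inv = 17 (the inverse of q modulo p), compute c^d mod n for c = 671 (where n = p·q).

937

m₁ = c^(d_p) mod p: c ≡ 15 (mod 41), and 15^33 mod 41 = 35.
m₂ = c^(d_q) mod q: c ≡ 4 (mod 29), and 4^5 mod 29 = 9.
h = q_inv·(m₁ − m₂) mod p = 17·(35 − 9) mod 41 = 32.
m = m₂ + h·q = 9 + 32·29 = 937.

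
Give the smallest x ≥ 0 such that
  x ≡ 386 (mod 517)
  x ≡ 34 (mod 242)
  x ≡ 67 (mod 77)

Combine the congruences pairwise.
gcd(517, 242) = 11 and 11 | (34 − 386), so the pair is consistent; merging gives x ≡ 2454 (mod 11374), where 11374 = lcm(517, 242).
gcd(11374, 77) = 11 and 11 | (67 − 2454), so the pair is consistent; merging gives x ≡ 2454 (mod 79618), where 79618 = lcm(11374, 77).
The solution is unique modulo lcm(517, 242, 77) = 79618.

2454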